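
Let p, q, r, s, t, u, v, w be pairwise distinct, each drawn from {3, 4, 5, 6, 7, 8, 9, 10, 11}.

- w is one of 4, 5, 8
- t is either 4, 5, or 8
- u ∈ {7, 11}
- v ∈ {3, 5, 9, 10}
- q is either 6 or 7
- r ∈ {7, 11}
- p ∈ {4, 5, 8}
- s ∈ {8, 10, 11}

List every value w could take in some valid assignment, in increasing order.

r and u between them cover only {7, 11} — a naked pair. Remove those values from q, s.
q must be 6 (only option left).
p, t, w between them cover only {4, 5, 8} — a naked triple. Remove those values from s, v.
s has just one choice, so s = 10. Eliminate 10 elsewhere: v.
No further eliminations apply; w can still be any of 4, 5, 8.

4, 5, 8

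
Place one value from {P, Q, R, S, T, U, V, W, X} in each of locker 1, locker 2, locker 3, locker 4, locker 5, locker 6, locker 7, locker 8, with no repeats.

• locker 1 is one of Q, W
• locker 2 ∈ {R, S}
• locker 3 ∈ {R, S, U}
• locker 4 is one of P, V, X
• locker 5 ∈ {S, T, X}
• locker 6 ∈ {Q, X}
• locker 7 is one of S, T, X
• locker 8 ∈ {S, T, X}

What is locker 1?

W

locker 5, locker 7, locker 8 share exactly the 3 values {S, T, X}; by pigeonhole those values go to them, so strike S, T, X from locker 2, locker 3, locker 4, locker 6.
locker 2 has just one choice, so locker 2 = R. Strike R from locker 3.
locker 3's domain is down to {U}, so locker 3 = U.
locker 6 has just one choice, so locker 6 = Q. Remove Q from locker 1.
So locker 1 = W.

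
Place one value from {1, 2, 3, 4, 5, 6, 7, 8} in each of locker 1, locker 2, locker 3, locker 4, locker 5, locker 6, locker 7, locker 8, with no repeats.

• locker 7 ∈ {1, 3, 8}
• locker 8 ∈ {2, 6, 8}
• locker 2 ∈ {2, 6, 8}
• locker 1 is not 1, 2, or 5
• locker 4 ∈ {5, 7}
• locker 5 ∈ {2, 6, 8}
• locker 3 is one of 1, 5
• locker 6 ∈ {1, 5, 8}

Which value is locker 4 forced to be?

The 8 variables together cover exactly {1, 2, 3, 4, 5, 6, 7, 8} — 8 values for 8 variables — and 4 appears only in locker 1's list, so locker 1 = 4.
The 7 still-open variables together cover exactly {1, 2, 3, 5, 6, 7, 8} — 7 values for 7 variables — and 3 appears only in locker 7's list, so locker 7 = 3.
The 6 still-open variables draw from only 6 values {1, 2, 5, 6, 7, 8}, so each is used; only locker 4 can be 7, hence locker 4 = 7.

7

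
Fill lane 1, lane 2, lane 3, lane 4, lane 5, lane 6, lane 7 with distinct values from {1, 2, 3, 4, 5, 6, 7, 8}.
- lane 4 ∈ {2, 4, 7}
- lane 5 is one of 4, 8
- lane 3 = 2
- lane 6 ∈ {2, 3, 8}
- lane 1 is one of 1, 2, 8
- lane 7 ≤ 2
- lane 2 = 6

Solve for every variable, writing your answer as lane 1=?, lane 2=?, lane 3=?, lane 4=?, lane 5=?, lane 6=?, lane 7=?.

lane 2 must be 6 (only option left).
lane 3 must be 2 (only option left). Eliminate 2 elsewhere: lane 1, lane 4, lane 6, lane 7.
lane 7 has just one choice, so lane 7 = 1. Eliminate 1 elsewhere: lane 1.
lane 1's domain is down to {8}, so lane 1 = 8. Remove 8 from lane 5, lane 6.
lane 5 has just one choice, so lane 5 = 4. Remove 4 from lane 4.
That leaves lane 6 = 3.
That leaves lane 4 = 7.

lane 1=8, lane 2=6, lane 3=2, lane 4=7, lane 5=4, lane 6=3, lane 7=1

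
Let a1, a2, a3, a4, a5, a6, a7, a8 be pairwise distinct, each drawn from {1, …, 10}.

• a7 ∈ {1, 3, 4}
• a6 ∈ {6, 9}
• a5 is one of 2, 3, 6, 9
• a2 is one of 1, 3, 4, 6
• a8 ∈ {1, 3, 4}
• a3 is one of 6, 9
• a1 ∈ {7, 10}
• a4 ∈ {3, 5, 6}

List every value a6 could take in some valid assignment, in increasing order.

6, 9

a3 and a6 share exactly the 2 values {6, 9}; by pigeonhole those values go to them, so strike 6, 9 from a2, a4, a5.
a2, a7, a8 between them cover only {1, 3, 4} — a naked triple. Remove those values from a4, a5.
a4's domain is down to {5}, so a4 = 5.
That leaves a5 = 2.
No further eliminations apply; a6 can still be any of 6, 9.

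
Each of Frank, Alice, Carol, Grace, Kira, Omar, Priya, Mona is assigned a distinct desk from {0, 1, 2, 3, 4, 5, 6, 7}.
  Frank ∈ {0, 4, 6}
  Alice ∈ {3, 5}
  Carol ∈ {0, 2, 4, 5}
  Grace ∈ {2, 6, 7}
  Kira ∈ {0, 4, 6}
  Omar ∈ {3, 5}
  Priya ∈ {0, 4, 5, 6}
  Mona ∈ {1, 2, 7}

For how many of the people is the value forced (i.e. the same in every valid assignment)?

3

The 8 variables together cover exactly {0, 1, 2, 3, 4, 5, 6, 7} — 8 values for 8 variables — and 1 appears only in Mona's list, so Mona = 1.
The 7 still-open variables together cover exactly {0, 2, 3, 4, 5, 6, 7} — 7 values for 7 variables — and 7 appears only in Grace's list, so Grace = 7.
Among the 6 still-open variables, 2 fits only Carol (and all 6 values in {0, 2, 3, 4, 5, 6} must be used), so Carol = 2.
Alice and Omar between them cover only {3, 5} — a naked pair. Remove those values from Priya.
Determined: Carol=2, Grace=7, Mona=1. The other people each still have more than one consistent value. That makes 3.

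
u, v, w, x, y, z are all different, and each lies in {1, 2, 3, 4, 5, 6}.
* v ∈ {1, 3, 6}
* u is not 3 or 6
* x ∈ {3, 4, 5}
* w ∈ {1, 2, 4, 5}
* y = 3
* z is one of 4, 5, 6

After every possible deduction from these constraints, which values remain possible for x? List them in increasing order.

4, 5

y's domain is down to {3}, so y = 3. Remove 3 from v, x.
No further eliminations apply; x can still be any of 4, 5.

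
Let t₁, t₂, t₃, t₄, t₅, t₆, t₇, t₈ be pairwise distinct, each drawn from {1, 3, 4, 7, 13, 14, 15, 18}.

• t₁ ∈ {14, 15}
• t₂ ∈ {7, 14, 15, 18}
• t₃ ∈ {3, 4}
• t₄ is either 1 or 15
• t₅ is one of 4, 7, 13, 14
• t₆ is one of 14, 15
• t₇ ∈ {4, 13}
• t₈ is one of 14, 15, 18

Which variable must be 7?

t₂

Among the 8 variables, 1 fits only t₄ (and all 8 values in {1, 3, 4, 7, 13, 14, 15, 18} must be used), so t₄ = 1.
The 7 still-open variables draw from only 7 values {3, 4, 7, 13, 14, 15, 18}, so each is used; only t₃ can be 3, hence t₃ = 3.
t₁ and t₆ share exactly the 2 values {14, 15}; by pigeonhole those values go to them, so strike 14, 15 from t₂, t₅, t₈.
t₈ has just one choice, so t₈ = 18. Eliminate 18 elsewhere: t₂.
So 7 goes to t₂.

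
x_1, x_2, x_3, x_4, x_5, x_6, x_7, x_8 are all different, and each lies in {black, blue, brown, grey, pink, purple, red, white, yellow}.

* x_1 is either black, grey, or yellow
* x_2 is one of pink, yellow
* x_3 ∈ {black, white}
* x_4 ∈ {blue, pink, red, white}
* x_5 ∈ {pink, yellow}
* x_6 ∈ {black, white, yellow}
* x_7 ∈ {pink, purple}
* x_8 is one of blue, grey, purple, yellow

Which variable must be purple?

x_7

Among the 8 variables, red fits only x_4 (and all 8 values in {black, blue, grey, pink, purple, red, white, yellow} must be used), so x_4 = red.
The 7 still-open variables together cover exactly {black, blue, grey, pink, purple, white, yellow} — 7 values for 7 variables — and blue appears only in x_8's list, so x_8 = blue.
Among the 6 still-open variables, grey fits only x_1 (and all 6 values in {black, grey, pink, purple, white, yellow} must be used), so x_1 = grey.
The 5 still-open variables draw from only 5 values {black, pink, purple, white, yellow}, so each is used; only x_7 can be purple, hence x_7 = purple.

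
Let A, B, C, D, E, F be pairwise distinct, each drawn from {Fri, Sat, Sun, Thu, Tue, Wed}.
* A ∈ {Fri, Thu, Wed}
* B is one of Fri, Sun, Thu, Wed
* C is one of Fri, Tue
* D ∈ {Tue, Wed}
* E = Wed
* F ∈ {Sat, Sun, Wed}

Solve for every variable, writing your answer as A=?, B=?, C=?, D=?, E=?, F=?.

E has just one choice, so E = Wed. Eliminate Wed elsewhere: A, B, D, F.
D must be Tue (only option left). Remove Tue from C.
C must be Fri (only option left). Eliminate Fri elsewhere: A, B.
A's domain is down to {Thu}, so A = Thu. Remove Thu from B.
B must be Sun (only option left). Strike Sun from F.
F has just one choice, so F = Sat.

A=Thu, B=Sun, C=Fri, D=Tue, E=Wed, F=Sat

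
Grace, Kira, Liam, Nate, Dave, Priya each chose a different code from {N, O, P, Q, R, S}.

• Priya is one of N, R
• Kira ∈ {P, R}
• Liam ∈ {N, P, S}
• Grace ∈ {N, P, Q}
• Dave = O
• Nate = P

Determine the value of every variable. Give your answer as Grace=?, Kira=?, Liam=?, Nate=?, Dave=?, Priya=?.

Grace=Q, Kira=R, Liam=S, Nate=P, Dave=O, Priya=N

Nate's domain is down to {P}, so Nate = P. Eliminate P elsewhere: Grace, Kira, Liam.
Dave must be O (only option left).
Kira must be R (only option left). Eliminate R elsewhere: Priya.
That leaves Priya = N. Eliminate N elsewhere: Grace, Liam.
Grace has just one choice, so Grace = Q.
Liam has just one choice, so Liam = S.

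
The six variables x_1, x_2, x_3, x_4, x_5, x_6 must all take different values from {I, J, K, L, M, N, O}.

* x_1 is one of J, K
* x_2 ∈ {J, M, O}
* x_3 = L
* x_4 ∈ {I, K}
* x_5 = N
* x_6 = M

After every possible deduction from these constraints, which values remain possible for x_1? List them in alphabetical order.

x_3 must be L (only option left).
x_5 has just one choice, so x_5 = N.
x_6's domain is down to {M}, so x_6 = M. Eliminate M elsewhere: x_2.
No further eliminations apply; x_1 can still be any of J, K.

J, K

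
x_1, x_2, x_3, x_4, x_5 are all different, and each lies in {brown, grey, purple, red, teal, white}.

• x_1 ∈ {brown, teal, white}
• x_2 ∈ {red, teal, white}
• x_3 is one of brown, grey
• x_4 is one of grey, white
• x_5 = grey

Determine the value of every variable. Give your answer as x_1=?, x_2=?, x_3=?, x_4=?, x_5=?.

x_5 must be grey (only option left). So x_3, x_4 can't be grey.
x_3's domain is down to {brown}, so x_3 = brown. Eliminate brown elsewhere: x_1.
x_4 has just one choice, so x_4 = white. Remove white from x_1, x_2.
That leaves x_1 = teal. Remove teal from x_2.
x_2 must be red (only option left).

x_1=teal, x_2=red, x_3=brown, x_4=white, x_5=grey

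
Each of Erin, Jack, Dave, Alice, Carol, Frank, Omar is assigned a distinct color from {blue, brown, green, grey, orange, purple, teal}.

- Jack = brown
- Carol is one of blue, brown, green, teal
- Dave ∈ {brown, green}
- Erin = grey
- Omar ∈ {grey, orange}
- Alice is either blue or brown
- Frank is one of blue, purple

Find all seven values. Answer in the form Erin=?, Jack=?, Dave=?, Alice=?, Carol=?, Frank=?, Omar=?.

Erin's domain is down to {grey}, so Erin = grey. Eliminate grey elsewhere: Omar.
Jack must be brown (only option left). Remove brown from Dave, Alice, Carol.
Dave has just one choice, so Dave = green. Eliminate green elsewhere: Carol.
Alice's domain is down to {blue}, so Alice = blue. So Carol, Frank can't be blue.
Carol has just one choice, so Carol = teal.
That leaves Frank = purple.
That leaves Omar = orange.

Erin=grey, Jack=brown, Dave=green, Alice=blue, Carol=teal, Frank=purple, Omar=orange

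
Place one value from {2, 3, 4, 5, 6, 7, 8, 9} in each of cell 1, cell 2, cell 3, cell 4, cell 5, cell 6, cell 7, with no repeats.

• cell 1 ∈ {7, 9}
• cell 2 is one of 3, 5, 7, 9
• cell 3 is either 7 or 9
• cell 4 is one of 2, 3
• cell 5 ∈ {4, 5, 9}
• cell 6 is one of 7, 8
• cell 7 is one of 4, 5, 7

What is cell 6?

8

The 7 variables together cover exactly {2, 3, 4, 5, 7, 8, 9} — 7 values for 7 variables — and 2 appears only in cell 4's list, so cell 4 = 2.
The 6 still-open variables together cover exactly {3, 4, 5, 7, 8, 9} — 6 values for 6 variables — and 3 appears only in cell 2's list, so cell 2 = 3.
Among the 5 still-open variables, 8 fits only cell 6 (and all 5 values in {4, 5, 7, 8, 9} must be used), so cell 6 = 8.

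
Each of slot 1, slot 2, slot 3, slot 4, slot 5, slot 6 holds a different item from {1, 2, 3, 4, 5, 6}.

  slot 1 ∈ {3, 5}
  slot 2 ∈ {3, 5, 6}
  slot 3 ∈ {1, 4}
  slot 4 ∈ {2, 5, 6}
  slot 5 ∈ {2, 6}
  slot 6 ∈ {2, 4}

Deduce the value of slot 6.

4

The 6 variables draw from only 6 values {1, 2, 3, 4, 5, 6}, so each is used; only slot 3 can be 1, hence slot 3 = 1.
The 5 still-open variables together cover exactly {2, 3, 4, 5, 6} — 5 values for 5 variables — and 4 appears only in slot 6's list, so slot 6 = 4.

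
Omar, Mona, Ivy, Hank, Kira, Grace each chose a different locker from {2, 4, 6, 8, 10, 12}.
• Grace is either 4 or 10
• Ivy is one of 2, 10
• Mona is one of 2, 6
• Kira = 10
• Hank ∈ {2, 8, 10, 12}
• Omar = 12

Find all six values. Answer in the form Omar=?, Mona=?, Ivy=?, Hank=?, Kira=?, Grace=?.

Omar's domain is down to {12}, so Omar = 12. Strike 12 from Hank.
Kira has just one choice, so Kira = 10. So Ivy, Hank, Grace can't be 10.
That leaves Grace = 4.
Ivy must be 2 (only option left). Strike 2 from Mona, Hank.
That leaves Hank = 8.
Mona's domain is down to {6}, so Mona = 6.

Omar=12, Mona=6, Ivy=2, Hank=8, Kira=10, Grace=4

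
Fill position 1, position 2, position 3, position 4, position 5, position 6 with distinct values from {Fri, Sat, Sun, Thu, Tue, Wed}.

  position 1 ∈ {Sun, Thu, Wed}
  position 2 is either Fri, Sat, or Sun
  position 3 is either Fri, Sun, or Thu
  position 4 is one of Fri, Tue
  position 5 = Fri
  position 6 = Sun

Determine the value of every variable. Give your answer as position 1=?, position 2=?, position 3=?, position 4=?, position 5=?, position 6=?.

position 5 must be Fri (only option left). Strike Fri from position 2, position 3, position 4.
position 6 has just one choice, so position 6 = Sun. Remove Sun from position 1, position 2, position 3.
position 2 must be Sat (only option left).
position 3 must be Thu (only option left). So position 1 can't be Thu.
position 4 must be Tue (only option left).
That leaves position 1 = Wed.

position 1=Wed, position 2=Sat, position 3=Thu, position 4=Tue, position 5=Fri, position 6=Sun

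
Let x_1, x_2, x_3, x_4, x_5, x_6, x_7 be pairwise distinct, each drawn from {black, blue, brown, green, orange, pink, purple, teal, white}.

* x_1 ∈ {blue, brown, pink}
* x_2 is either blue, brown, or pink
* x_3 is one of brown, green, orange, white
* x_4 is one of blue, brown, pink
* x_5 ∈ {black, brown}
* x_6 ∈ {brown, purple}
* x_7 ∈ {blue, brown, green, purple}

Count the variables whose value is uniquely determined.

3

x_1, x_2, x_4 share exactly the 3 values {blue, brown, pink}; by pigeonhole those values go to them, so strike blue, brown, pink from x_3, x_5, x_6, x_7.
x_5 must be black (only option left).
That leaves x_6 = purple. Strike purple from x_7.
x_7 has just one choice, so x_7 = green. Strike green from x_3.
Determined: x_5=black, x_6=purple, x_7=green. The other variables each still have more than one consistent value. That makes 3.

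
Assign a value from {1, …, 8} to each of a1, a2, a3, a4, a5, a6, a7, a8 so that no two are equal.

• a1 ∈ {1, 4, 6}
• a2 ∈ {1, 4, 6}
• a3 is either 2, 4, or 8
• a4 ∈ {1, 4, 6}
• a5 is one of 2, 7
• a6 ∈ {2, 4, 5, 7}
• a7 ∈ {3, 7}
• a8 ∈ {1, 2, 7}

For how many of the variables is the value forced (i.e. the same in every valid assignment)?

3

The 8 variables together cover exactly {1, 2, 3, 4, 5, 6, 7, 8} — 8 values for 8 variables — and 3 appears only in a7's list, so a7 = 3.
The 7 still-open variables draw from only 7 values {1, 2, 4, 5, 6, 7, 8}, so each is used; only a6 can be 5, hence a6 = 5.
The 6 still-open variables together cover exactly {1, 2, 4, 6, 7, 8} — 6 values for 6 variables — and 8 appears only in a3's list, so a3 = 8.
The 3 variables a1, a2, a4 are confined to {1, 4, 6}, which locks those values in; drop them from a8.
Determined: a3=8, a6=5, a7=3. The other variables each still have more than one consistent value. That makes 3.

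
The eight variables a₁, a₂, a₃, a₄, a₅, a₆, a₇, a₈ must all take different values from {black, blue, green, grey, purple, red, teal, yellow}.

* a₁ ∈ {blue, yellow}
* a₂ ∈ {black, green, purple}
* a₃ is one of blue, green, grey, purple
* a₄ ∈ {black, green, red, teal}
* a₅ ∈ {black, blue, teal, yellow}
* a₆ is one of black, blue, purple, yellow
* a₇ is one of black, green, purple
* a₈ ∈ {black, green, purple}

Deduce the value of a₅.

teal

Among the 8 variables, grey fits only a₃ (and all 8 values in {black, blue, green, grey, purple, red, teal, yellow} must be used), so a₃ = grey.
The 7 still-open variables together cover exactly {black, blue, green, purple, red, teal, yellow} — 7 values for 7 variables — and red appears only in a₄'s list, so a₄ = red.
The 6 still-open variables draw from only 6 values {black, blue, green, purple, teal, yellow}, so each is used; only a₅ can be teal, hence a₅ = teal.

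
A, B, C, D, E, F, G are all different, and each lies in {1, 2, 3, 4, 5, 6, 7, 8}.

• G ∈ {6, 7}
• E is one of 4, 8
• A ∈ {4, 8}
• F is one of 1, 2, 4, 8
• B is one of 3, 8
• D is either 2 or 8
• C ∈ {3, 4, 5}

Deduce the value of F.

1

A and E between them cover only {4, 8} — a naked pair. Remove those values from B, C, D, F.
B has just one choice, so B = 3. Remove 3 from C.
C's domain is down to {5}, so C = 5.
D must be 2 (only option left). Remove 2 from F.
So F = 1.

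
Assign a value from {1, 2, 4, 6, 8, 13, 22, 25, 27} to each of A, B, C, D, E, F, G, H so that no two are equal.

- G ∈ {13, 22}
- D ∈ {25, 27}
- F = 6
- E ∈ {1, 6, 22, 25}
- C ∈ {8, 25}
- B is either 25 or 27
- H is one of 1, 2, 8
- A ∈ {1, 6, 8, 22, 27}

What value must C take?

8

F has just one choice, so F = 6. So A, E can't be 6.
The 7 still-open variables draw from only 7 values {1, 2, 8, 13, 22, 25, 27}, so each is used; only H can be 2, hence H = 2.
The 6 still-open variables together cover exactly {1, 8, 13, 22, 25, 27} — 6 values for 6 variables — and 13 appears only in G's list, so G = 13.
The 2 variables B and D are confined to {25, 27}, which locks those values in; drop them from A, C, E.
So C = 8.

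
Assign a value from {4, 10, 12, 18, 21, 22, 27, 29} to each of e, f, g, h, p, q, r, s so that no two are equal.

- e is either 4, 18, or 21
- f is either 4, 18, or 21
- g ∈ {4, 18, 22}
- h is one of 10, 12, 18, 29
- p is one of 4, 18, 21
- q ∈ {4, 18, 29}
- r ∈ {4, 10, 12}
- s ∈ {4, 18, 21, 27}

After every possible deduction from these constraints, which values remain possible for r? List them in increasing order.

The 8 variables draw from only 8 values {4, 10, 12, 18, 21, 22, 27, 29}, so each is used; only g can be 22, hence g = 22.
The 7 still-open variables draw from only 7 values {4, 10, 12, 18, 21, 27, 29}, so each is used; only s can be 27, hence s = 27.
e, f, p share exactly the 3 values {4, 18, 21}; by pigeonhole those values go to them, so strike 4, 18, 21 from h, q, r.
q has just one choice, so q = 29. Remove 29 from h.
No further eliminations apply; r can still be any of 10, 12.

10, 12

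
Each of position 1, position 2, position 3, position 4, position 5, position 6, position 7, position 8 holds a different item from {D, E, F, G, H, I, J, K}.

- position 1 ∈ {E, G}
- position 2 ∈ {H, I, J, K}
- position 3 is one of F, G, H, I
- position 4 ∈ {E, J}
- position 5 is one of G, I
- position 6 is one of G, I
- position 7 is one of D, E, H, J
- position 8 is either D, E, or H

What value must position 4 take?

J

The 8 variables together cover exactly {D, E, F, G, H, I, J, K} — 8 values for 8 variables — and F appears only in position 3's list, so position 3 = F.
The 7 still-open variables draw from only 7 values {D, E, G, H, I, J, K}, so each is used; only position 2 can be K, hence position 2 = K.
position 5 and position 6 between them cover only {G, I} — a naked pair. Remove those values from position 1.
That leaves position 1 = E. Strike E from position 4, position 7, position 8.
So position 4 = J.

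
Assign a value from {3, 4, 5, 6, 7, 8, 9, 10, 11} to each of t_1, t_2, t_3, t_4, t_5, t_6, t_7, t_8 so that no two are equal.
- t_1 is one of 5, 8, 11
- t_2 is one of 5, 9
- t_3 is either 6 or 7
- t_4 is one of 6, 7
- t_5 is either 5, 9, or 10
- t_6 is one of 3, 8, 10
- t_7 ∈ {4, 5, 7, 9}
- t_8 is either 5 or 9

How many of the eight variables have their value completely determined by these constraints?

t_2 and t_8 between them cover only {5, 9} — a naked pair. Remove those values from t_1, t_5, t_7.
t_5 must be 10 (only option left). Eliminate 10 elsewhere: t_6.
t_3 and t_4 share exactly the 2 values {6, 7}; by pigeonhole those values go to them, so strike 6, 7 from t_7.
That leaves t_7 = 4.
Determined: t_5=10, t_7=4. The other variables each still have more than one consistent value. That makes 2.

2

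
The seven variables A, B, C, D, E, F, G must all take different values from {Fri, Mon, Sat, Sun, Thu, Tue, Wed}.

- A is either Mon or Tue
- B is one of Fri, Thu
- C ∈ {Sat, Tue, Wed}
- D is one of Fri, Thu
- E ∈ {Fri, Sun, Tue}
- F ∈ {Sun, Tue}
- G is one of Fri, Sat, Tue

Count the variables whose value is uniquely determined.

3

The 7 variables together cover exactly {Fri, Mon, Sat, Sun, Thu, Tue, Wed} — 7 values for 7 variables — and Mon appears only in A's list, so A = Mon.
The 6 still-open variables draw from only 6 values {Fri, Sat, Sun, Thu, Tue, Wed}, so each is used; only C can be Wed, hence C = Wed.
The 5 still-open variables together cover exactly {Fri, Sat, Sun, Thu, Tue} — 5 values for 5 variables — and Sat appears only in G's list, so G = Sat.
B and D between them cover only {Fri, Thu} — a naked pair. Remove those values from E.
Determined: A=Mon, C=Wed, G=Sat. The other variables each still have more than one consistent value. That makes 3.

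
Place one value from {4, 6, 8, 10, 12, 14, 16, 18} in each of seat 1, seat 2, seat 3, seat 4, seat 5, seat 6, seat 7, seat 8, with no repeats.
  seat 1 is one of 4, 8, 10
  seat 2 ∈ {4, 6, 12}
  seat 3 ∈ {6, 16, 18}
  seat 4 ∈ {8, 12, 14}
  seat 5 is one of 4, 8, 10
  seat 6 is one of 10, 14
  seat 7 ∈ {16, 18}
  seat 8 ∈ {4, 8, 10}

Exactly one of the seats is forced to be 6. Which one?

seat 2

The 3 variables seat 1, seat 5, seat 8 are confined to {4, 8, 10}, which locks those values in; drop them from seat 2, seat 4, seat 6.
seat 6's domain is down to {14}, so seat 6 = 14. Eliminate 14 elsewhere: seat 4.
seat 4 must be 12 (only option left). Strike 12 from seat 2.
So 6 goes to seat 2.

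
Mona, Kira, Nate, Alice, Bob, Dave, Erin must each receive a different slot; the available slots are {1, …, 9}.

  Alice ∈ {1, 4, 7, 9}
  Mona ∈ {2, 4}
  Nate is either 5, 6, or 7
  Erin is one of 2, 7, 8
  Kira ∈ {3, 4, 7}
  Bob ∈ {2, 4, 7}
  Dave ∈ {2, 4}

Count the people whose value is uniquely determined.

3

Mona and Dave between them cover only {2, 4} — a naked pair. Remove those values from Kira, Alice, Bob, Erin.
Bob's domain is down to {7}, so Bob = 7. So Kira, Nate, Alice, Erin can't be 7.
Erin must be 8 (only option left).
That leaves Kira = 3.
Determined: Kira=3, Bob=7, Erin=8. The other people each still have more than one consistent value. That makes 3.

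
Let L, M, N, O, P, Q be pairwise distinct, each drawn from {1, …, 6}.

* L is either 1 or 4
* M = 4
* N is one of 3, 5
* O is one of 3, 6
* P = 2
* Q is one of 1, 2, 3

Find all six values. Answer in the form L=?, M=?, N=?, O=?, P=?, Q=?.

M must be 4 (only option left). Strike 4 from L.
P's domain is down to {2}, so P = 2. Eliminate 2 elsewhere: Q.
L must be 1 (only option left). Remove 1 from Q.
Q has just one choice, so Q = 3. Eliminate 3 elsewhere: N, O.
N must be 5 (only option left).
O must be 6 (only option left).

L=1, M=4, N=5, O=6, P=2, Q=3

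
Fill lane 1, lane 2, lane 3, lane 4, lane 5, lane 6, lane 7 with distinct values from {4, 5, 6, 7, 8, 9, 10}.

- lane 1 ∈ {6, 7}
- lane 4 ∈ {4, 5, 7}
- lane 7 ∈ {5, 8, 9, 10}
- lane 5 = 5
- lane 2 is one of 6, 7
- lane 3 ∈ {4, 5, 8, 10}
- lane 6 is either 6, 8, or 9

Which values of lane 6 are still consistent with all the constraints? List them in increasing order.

8, 9

lane 5 has just one choice, so lane 5 = 5. Eliminate 5 elsewhere: lane 3, lane 4, lane 7.
lane 1 and lane 2 share exactly the 2 values {6, 7}; by pigeonhole those values go to them, so strike 6, 7 from lane 4, lane 6.
lane 4's domain is down to {4}, so lane 4 = 4. Strike 4 from lane 3.
No further eliminations apply; lane 6 can still be any of 8, 9.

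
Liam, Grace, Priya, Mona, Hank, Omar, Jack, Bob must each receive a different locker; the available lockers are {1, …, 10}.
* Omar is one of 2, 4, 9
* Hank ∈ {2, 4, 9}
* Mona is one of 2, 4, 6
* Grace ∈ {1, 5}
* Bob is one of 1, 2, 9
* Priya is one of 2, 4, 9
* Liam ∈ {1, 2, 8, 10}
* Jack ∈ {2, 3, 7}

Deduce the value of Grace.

5

The 3 variables Priya, Hank, Omar are confined to {2, 4, 9}, which locks those values in; drop them from Liam, Mona, Jack, Bob.
Mona must be 6 (only option left).
That leaves Bob = 1. Strike 1 from Liam, Grace.
So Grace = 5.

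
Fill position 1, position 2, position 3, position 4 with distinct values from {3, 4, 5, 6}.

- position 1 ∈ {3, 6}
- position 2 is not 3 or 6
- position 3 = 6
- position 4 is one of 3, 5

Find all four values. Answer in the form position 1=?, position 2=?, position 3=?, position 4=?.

position 1=3, position 2=4, position 3=6, position 4=5

position 3 has just one choice, so position 3 = 6. Remove 6 from position 1.
position 1 has just one choice, so position 1 = 3. Eliminate 3 elsewhere: position 4.
position 4 has just one choice, so position 4 = 5. Remove 5 from position 2.
That leaves position 2 = 4.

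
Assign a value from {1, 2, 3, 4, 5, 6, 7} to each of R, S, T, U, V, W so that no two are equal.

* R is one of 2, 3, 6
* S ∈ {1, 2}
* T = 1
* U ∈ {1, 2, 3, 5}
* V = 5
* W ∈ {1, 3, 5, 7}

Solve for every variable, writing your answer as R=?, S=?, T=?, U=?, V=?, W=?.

R=6, S=2, T=1, U=3, V=5, W=7

T must be 1 (only option left). Remove 1 from S, U, W.
V's domain is down to {5}, so V = 5. So U, W can't be 5.
That leaves S = 2. Remove 2 from R, U.
U must be 3 (only option left). Eliminate 3 elsewhere: R, W.
W must be 7 (only option left).
R must be 6 (only option left).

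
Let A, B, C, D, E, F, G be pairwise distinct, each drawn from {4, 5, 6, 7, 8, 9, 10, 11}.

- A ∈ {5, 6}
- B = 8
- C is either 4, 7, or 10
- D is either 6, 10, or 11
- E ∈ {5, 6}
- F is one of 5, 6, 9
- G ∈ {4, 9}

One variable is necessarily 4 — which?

B must be 8 (only option left).
The 2 variables A and E are confined to {5, 6}, which locks those values in; drop them from D, F.
F's domain is down to {9}, so F = 9. Eliminate 9 elsewhere: G.
So 4 goes to G.

G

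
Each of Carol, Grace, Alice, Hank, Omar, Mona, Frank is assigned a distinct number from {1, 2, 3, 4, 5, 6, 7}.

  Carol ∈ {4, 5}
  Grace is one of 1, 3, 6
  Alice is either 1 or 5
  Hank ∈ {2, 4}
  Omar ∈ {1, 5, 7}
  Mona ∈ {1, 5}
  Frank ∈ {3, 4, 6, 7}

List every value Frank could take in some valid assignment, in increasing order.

Among the 7 variables, 2 fits only Hank (and all 7 values in {1, 2, 3, 4, 5, 6, 7} must be used), so Hank = 2.
The 2 variables Alice and Mona are confined to {1, 5}, which locks those values in; drop them from Carol, Grace, Omar.
Carol must be 4 (only option left). Strike 4 from Frank.
Omar's domain is down to {7}, so Omar = 7. Remove 7 from Frank.
No further eliminations apply; Frank can still be any of 3, 6.

3, 6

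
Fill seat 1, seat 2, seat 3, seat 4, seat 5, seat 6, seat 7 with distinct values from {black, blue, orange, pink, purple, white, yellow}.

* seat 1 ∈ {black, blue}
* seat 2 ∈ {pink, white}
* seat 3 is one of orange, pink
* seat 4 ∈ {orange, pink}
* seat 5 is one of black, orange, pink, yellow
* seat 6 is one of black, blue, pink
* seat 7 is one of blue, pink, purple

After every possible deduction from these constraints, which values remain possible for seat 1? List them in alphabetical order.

The 7 variables draw from only 7 values {black, blue, orange, pink, purple, white, yellow}, so each is used; only seat 7 can be purple, hence seat 7 = purple.
The 6 still-open variables draw from only 6 values {black, blue, orange, pink, white, yellow}, so each is used; only seat 2 can be white, hence seat 2 = white.
The 5 still-open variables draw from only 5 values {black, blue, orange, pink, yellow}, so each is used; only seat 5 can be yellow, hence seat 5 = yellow.
seat 3 and seat 4 between them cover only {orange, pink} — a naked pair. Remove those values from seat 6.
No further eliminations apply; seat 1 can still be any of black, blue.

black, blue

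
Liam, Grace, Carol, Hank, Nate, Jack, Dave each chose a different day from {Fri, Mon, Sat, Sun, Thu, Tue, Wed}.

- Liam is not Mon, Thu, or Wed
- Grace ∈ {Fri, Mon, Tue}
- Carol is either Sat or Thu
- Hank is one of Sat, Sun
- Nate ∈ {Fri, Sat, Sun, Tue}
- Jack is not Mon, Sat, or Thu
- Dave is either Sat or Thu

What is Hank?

Sun

The 7 variables draw from only 7 values {Fri, Mon, Sat, Sun, Thu, Tue, Wed}, so each is used; only Grace can be Mon, hence Grace = Mon.
Among the 6 still-open variables, Wed fits only Jack (and all 6 values in {Fri, Sat, Sun, Thu, Tue, Wed} must be used), so Jack = Wed.
Carol and Dave between them cover only {Sat, Thu} — a naked pair. Remove those values from Liam, Hank, Nate.
So Hank = Sun.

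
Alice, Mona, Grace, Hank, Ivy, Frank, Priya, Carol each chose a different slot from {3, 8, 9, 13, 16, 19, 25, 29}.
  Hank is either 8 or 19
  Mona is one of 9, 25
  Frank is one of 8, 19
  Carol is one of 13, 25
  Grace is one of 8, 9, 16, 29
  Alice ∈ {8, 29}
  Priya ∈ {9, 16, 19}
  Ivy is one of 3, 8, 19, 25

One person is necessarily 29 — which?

Alice

Among the 8 variables, 3 fits only Ivy (and all 8 values in {3, 8, 9, 13, 16, 19, 25, 29} must be used), so Ivy = 3.
The 7 still-open variables draw from only 7 values {8, 9, 13, 16, 19, 25, 29}, so each is used; only Carol can be 13, hence Carol = 13.
Among the 6 still-open variables, 25 fits only Mona (and all 6 values in {8, 9, 16, 19, 25, 29} must be used), so Mona = 25.
The 2 variables Hank and Frank are confined to {8, 19}, which locks those values in; drop them from Alice, Grace, Priya.
So 29 goes to Alice.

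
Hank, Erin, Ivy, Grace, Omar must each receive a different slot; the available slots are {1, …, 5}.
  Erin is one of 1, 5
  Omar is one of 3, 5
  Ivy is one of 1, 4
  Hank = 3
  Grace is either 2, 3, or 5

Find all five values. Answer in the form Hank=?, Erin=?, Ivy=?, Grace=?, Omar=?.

Hank has just one choice, so Hank = 3. Remove 3 from Grace, Omar.
Omar has just one choice, so Omar = 5. Strike 5 from Erin, Grace.
Erin has just one choice, so Erin = 1. Remove 1 from Ivy.
That leaves Ivy = 4.
That leaves Grace = 2.

Hank=3, Erin=1, Ivy=4, Grace=2, Omar=5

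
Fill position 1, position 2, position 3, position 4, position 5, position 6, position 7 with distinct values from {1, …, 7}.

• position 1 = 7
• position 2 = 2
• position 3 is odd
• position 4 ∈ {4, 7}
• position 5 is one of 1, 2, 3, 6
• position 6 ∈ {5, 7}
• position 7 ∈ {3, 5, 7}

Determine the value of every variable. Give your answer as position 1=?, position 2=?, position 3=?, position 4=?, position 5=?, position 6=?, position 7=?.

position 1's domain is down to {7}, so position 1 = 7. So position 3, position 4, position 6, position 7 can't be 7.
That leaves position 2 = 2. So position 5 can't be 2.
position 4 has just one choice, so position 4 = 4.
That leaves position 6 = 5. Remove 5 from position 3, position 7.
That leaves position 7 = 3. Eliminate 3 elsewhere: position 3, position 5.
That leaves position 3 = 1. Eliminate 1 elsewhere: position 5.
That leaves position 5 = 6.

position 1=7, position 2=2, position 3=1, position 4=4, position 5=6, position 6=5, position 7=3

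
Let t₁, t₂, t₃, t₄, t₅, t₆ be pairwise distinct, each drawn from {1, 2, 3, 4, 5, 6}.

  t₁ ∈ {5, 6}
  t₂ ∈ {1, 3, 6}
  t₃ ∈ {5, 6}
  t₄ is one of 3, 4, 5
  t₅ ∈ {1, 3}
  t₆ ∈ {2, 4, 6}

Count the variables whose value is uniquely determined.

Among the 6 variables, 2 fits only t₆ (and all 6 values in {1, 2, 3, 4, 5, 6} must be used), so t₆ = 2.
The 5 still-open variables draw from only 5 values {1, 3, 4, 5, 6}, so each is used; only t₄ can be 4, hence t₄ = 4.
The 2 variables t₁ and t₃ are confined to {5, 6}, which locks those values in; drop them from t₂.
Determined: t₄=4, t₆=2. The other variables each still have more than one consistent value. That makes 2.

2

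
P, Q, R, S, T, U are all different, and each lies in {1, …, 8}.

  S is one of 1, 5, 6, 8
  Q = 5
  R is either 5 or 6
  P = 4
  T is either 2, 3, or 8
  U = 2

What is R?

6

P's domain is down to {4}, so P = 4.
Q's domain is down to {5}, so Q = 5. So R, S can't be 5.
So R = 6.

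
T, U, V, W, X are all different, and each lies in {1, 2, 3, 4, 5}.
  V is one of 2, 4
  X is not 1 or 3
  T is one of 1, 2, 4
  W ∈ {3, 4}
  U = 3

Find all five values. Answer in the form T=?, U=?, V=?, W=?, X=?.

T=1, U=3, V=2, W=4, X=5

U must be 3 (only option left). Strike 3 from W.
W must be 4 (only option left). Remove 4 from T, V, X.
V must be 2 (only option left). Remove 2 from T, X.
That leaves X = 5.
T has just one choice, so T = 1.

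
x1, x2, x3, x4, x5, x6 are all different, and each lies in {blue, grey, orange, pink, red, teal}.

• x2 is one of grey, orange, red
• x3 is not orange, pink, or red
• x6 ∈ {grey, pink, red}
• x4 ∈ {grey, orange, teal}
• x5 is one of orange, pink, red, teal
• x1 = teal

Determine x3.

blue

x1's domain is down to {teal}, so x1 = teal. Eliminate teal elsewhere: x3, x4, x5.
Among the 5 still-open variables, blue fits only x3 (and all 5 values in {blue, grey, orange, pink, red} must be used), so x3 = blue.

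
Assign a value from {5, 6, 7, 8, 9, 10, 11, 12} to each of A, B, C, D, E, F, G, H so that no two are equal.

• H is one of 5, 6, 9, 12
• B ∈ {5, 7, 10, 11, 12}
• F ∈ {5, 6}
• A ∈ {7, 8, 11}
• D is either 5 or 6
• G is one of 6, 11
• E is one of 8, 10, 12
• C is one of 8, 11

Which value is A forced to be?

The 8 variables draw from only 8 values {5, 6, 7, 8, 9, 10, 11, 12}, so each is used; only H can be 9, hence H = 9.
The 2 variables D and F are confined to {5, 6}, which locks those values in; drop them from B, G.
That leaves G = 11. So A, B, C can't be 11.
That leaves C = 8. Strike 8 from A, E.
So A = 7.

7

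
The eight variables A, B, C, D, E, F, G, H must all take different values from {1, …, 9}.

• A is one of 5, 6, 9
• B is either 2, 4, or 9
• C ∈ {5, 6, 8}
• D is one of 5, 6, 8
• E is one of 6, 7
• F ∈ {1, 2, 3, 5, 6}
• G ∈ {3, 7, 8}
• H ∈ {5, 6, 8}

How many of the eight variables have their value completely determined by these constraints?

C, D, H between them cover only {5, 6, 8} — a naked triple. Remove those values from A, E, F, G.
That leaves A = 9. Strike 9 from B.
E's domain is down to {7}, so E = 7. So G can't be 7.
G's domain is down to {3}, so G = 3. Strike 3 from F.
Determined: A=9, E=7, G=3. The other variables each still have more than one consistent value. That makes 3.

3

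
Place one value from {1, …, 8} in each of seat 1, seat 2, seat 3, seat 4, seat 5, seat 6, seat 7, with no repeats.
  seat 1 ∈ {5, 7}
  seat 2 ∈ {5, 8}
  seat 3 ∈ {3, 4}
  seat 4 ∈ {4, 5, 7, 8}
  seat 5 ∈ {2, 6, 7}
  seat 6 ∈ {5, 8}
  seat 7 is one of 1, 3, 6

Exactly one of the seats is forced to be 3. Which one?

seat 3

seat 2 and seat 6 between them cover only {5, 8} — a naked pair. Remove those values from seat 1, seat 4.
seat 1 must be 7 (only option left). Remove 7 from seat 4, seat 5.
seat 4's domain is down to {4}, so seat 4 = 4. Remove 4 from seat 3.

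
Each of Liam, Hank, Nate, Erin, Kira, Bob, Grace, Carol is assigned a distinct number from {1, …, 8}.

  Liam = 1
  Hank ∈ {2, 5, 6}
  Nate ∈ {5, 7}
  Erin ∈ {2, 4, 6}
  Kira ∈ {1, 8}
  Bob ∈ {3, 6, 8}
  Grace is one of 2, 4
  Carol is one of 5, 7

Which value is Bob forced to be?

3

Liam must be 1 (only option left). Strike 1 from Kira.
Kira has just one choice, so Kira = 8. So Bob can't be 8.
Among the 6 still-open variables, 3 fits only Bob (and all 6 values in {2, 3, 4, 5, 6, 7} must be used), so Bob = 3.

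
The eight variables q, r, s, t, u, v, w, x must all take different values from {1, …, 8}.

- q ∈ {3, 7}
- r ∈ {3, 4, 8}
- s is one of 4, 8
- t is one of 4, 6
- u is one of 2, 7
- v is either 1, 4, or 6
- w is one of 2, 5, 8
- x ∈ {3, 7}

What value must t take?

Among the 8 variables, 1 fits only v (and all 8 values in {1, 2, 3, 4, 5, 6, 7, 8} must be used), so v = 1.
Among the 7 still-open variables, 5 fits only w (and all 7 values in {2, 3, 4, 5, 6, 7, 8} must be used), so w = 5.
The 6 still-open variables together cover exactly {2, 3, 4, 6, 7, 8} — 6 values for 6 variables — and 2 appears only in u's list, so u = 2.
The 5 still-open variables draw from only 5 values {3, 4, 6, 7, 8}, so each is used; only t can be 6, hence t = 6.

6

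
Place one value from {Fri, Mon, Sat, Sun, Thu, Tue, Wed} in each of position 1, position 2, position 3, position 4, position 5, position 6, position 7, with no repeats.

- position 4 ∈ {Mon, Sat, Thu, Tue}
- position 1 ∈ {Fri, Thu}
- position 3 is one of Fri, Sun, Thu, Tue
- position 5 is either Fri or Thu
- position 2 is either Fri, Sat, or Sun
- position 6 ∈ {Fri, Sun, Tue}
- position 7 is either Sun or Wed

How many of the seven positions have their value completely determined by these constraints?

The 7 variables draw from only 7 values {Fri, Mon, Sat, Sun, Thu, Tue, Wed}, so each is used; only position 4 can be Mon, hence position 4 = Mon.
Among the 6 still-open variables, Sat fits only position 2 (and all 6 values in {Fri, Sat, Sun, Thu, Tue, Wed} must be used), so position 2 = Sat.
Among the 5 still-open variables, Wed fits only position 7 (and all 5 values in {Fri, Sun, Thu, Tue, Wed} must be used), so position 7 = Wed.
The 2 variables position 1 and position 5 are confined to {Fri, Thu}, which locks those values in; drop them from position 3, position 6.
Determined: position 2=Sat, position 4=Mon, position 7=Wed. The other positions each still have more than one consistent value. That makes 3.

3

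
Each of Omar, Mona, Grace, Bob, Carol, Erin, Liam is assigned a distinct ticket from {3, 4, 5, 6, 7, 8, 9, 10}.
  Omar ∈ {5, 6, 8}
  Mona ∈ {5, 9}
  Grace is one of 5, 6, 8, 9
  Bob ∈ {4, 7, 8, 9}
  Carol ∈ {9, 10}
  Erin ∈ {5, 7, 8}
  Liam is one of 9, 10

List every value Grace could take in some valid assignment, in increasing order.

6, 8

The 7 variables draw from only 7 values {4, 5, 6, 7, 8, 9, 10}, so each is used; only Bob can be 4, hence Bob = 4.
The 6 still-open variables draw from only 6 values {5, 6, 7, 8, 9, 10}, so each is used; only Erin can be 7, hence Erin = 7.
The 2 variables Carol and Liam are confined to {9, 10}, which locks those values in; drop them from Mona, Grace.
Mona must be 5 (only option left). Strike 5 from Omar, Grace.
No further eliminations apply; Grace can still be any of 6, 8.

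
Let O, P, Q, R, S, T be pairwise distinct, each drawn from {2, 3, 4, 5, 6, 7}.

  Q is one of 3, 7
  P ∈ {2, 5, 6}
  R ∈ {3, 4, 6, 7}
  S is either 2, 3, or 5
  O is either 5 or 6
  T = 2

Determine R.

T must be 2 (only option left). Remove 2 from P, S.
Among the 5 still-open variables, 4 fits only R (and all 5 values in {3, 4, 5, 6, 7} must be used), so R = 4.

4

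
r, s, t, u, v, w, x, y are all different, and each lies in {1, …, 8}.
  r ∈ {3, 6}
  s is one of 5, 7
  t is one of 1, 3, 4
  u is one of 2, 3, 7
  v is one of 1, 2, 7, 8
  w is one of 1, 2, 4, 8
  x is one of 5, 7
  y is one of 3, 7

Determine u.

2

Among the 8 variables, 6 fits only r (and all 8 values in {1, 2, 3, 4, 5, 6, 7, 8} must be used), so r = 6.
s and x between them cover only {5, 7} — a naked pair. Remove those values from u, v, y.
y must be 3 (only option left). So t, u can't be 3.
So u = 2.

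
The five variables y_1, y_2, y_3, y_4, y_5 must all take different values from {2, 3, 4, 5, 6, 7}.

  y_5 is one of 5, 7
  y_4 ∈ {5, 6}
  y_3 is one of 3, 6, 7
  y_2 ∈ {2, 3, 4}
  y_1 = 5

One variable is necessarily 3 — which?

y_3

y_1's domain is down to {5}, so y_1 = 5. Remove 5 from y_4, y_5.
y_4 must be 6 (only option left). Strike 6 from y_3.
y_5 has just one choice, so y_5 = 7. Remove 7 from y_3.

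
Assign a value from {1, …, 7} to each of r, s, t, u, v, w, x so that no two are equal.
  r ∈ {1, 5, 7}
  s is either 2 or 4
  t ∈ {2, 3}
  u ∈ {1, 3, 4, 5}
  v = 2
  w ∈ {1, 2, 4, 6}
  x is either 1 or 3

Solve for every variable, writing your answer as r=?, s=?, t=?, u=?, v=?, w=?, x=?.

v must be 2 (only option left). Eliminate 2 elsewhere: s, t, w.
That leaves s = 4. Remove 4 from u, w.
t must be 3 (only option left). Remove 3 from u, x.
That leaves x = 1. Remove 1 from r, u, w.
That leaves u = 5. Strike 5 from r.
w must be 6 (only option left).
r must be 7 (only option left).

r=7, s=4, t=3, u=5, v=2, w=6, x=1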